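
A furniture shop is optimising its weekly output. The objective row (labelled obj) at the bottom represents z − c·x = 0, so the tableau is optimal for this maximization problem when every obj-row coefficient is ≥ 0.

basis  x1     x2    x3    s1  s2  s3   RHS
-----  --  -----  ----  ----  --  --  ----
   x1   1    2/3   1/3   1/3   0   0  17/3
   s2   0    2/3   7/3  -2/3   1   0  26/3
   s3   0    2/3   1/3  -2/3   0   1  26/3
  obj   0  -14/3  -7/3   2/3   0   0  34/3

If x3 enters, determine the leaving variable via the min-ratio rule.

Column x3 entries and ratios — x1: (17/3)/(1/3) = 17; s2: (26/3)/(7/3) = 26/7; s3: (26/3)/(1/3) = 26.
Smallest ratio is 26/7 in the row of s2, so s2 leaves.

s2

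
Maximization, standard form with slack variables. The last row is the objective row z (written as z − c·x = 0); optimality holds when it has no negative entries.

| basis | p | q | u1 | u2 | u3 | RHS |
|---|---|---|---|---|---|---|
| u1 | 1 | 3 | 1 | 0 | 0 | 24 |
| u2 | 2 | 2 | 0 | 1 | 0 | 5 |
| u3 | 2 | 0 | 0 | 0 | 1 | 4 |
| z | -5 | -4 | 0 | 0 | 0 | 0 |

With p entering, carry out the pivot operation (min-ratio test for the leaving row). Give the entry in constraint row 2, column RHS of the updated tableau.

Ratio test on column p — row 1: 24/1 = 24; row 2: 5/2 = 5/2; row 3: 4/2 = 2. Minimum is 2 at row 3 (u3 leaves); pivot element 2.
Divide row 3 by 2; eliminate column p from the other rows.
Row 2 update in column RHS: 5 − 2·2 = 1.

1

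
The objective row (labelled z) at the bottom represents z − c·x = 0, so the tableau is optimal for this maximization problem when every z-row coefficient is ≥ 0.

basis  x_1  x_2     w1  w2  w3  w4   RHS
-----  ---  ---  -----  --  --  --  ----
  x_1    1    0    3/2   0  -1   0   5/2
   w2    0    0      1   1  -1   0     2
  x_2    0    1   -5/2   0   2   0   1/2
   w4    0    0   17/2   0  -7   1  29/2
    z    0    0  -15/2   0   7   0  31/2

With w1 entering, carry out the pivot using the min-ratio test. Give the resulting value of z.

Ratio test on column w1 — row 1: (5/2)/(3/2) = 5/3; row 2: 2/1 = 2; row 3: entry -5/2 ≤ 0; row 4: (29/2)/(17/2) = 29/17. Minimum is 5/3 at row 1 (x_1 leaves); pivot element 3/2.
Pivot on row 1; the z-row RHS becomes 31/2 − (-15/2)·(5/3) = 28.

28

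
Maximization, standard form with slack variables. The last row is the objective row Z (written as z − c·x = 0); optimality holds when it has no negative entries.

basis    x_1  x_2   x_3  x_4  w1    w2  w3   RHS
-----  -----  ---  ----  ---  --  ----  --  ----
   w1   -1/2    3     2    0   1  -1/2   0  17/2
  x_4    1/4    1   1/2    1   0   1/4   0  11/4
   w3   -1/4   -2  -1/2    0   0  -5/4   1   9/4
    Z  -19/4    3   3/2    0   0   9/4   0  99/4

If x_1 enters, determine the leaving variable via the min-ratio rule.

Column x_1 entries and ratios — w1: -1/2 ≤ 0, skip; x_4: (11/4)/(1/4) = 11; w3: -1/4 ≤ 0, skip.
Smallest ratio is 11 in the row of x_4, so x_4 leaves.

x_4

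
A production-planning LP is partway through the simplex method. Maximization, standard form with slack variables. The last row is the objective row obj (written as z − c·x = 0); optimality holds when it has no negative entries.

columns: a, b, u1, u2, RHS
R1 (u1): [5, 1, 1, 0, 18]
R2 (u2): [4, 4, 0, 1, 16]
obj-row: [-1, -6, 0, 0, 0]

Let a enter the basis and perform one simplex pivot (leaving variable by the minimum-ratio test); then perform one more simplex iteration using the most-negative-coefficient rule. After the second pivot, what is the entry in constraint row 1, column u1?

Ratio test on column a — row 1: 18/5 = 18/5; row 2: 16/4 = 4. Minimum is 18/5 at row 1 (u1 leaves); pivot element 5.
Divide row 1 by 5; eliminate column a from the other rows.
Second iteration: most negative obj-row entry is -29/5 in column b, so b enters.
Ratio test on column b — row 1: (18/5)/(1/5) = 18; row 2: (8/5)/(16/5) = 1/2. Minimum is 1/2 at row 2 (u2 leaves); pivot element 16/5.
Divide row 2 by 16/5; eliminate column b from the other rows.
After both pivots, the entry at constraint row 1, column u1 is 1/4.

1/4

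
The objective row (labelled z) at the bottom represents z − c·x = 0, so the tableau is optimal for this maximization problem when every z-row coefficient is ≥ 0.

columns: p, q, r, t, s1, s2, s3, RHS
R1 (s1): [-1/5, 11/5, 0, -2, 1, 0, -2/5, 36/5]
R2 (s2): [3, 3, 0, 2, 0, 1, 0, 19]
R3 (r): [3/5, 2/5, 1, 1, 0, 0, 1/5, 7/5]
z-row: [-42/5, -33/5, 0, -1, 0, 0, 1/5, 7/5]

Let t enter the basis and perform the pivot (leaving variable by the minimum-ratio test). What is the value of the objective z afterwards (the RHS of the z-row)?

Ratio test on column t — row 1: entry -2 ≤ 0; row 2: 19/2 = 19/2; row 3: (7/5)/1 = 7/5. Minimum is 7/5 at row 3 (r leaves); pivot element 1.
Pivot on row 3; the z-row RHS becomes 7/5 − (-1)·(7/5) = 14/5.

14/5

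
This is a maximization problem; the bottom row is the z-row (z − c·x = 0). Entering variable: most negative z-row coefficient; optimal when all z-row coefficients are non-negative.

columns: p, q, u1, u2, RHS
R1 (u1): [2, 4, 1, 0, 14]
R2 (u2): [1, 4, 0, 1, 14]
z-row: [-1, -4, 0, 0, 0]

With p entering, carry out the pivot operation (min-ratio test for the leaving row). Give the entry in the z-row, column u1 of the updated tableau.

Ratio test on column p — row 1: 14/2 = 7; row 2: 14/1 = 14. Minimum is 7 at row 1 (u1 leaves); pivot element 2.
Divide row 1 by 2; eliminate column p from the other rows.
z-row update in column u1: 0 − (-1)·(1/2) = 1/2.

1/2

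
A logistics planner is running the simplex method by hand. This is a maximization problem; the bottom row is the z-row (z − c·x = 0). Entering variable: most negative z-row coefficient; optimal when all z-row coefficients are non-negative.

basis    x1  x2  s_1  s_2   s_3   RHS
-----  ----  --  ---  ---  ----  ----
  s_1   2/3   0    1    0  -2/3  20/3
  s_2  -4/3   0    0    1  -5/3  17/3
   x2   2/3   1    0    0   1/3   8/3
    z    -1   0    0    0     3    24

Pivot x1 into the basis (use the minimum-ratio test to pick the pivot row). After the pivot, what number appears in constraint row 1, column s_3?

-1

Ratio test on column x1 — row 1: (20/3)/(2/3) = 10; row 2: entry -4/3 ≤ 0; row 3: (8/3)/(2/3) = 4. Minimum is 4 at row 3 (x2 leaves); pivot element 2/3.
Divide row 3 by 2/3; eliminate column x1 from the other rows.
Row 1 update in column s_3: -2/3 − (2/3)·(1/2) = -1.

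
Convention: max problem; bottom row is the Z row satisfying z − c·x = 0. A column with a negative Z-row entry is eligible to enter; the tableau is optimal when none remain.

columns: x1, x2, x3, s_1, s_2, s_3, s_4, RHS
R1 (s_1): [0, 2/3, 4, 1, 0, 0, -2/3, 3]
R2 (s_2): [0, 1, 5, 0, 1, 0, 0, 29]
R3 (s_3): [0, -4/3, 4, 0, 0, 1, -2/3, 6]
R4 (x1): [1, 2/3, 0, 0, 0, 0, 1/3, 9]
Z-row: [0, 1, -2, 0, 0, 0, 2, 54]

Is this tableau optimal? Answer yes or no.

The Z-row has a negative entry -2 in column x3, so it is not optimal.

no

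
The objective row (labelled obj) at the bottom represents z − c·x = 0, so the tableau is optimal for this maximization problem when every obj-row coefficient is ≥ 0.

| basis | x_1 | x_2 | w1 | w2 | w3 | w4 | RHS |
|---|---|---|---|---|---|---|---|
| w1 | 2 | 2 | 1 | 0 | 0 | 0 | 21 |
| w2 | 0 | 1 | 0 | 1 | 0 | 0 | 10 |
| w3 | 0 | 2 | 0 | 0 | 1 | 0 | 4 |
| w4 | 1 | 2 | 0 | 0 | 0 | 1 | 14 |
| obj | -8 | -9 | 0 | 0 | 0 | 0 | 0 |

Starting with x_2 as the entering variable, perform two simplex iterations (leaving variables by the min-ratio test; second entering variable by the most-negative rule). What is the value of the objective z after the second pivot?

Ratio test on column x_2 — row 1: 21/2 = 21/2; row 2: 10/1 = 10; row 3: 4/2 = 2; row 4: 14/2 = 7. Minimum is 2 at row 3 (w3 leaves); pivot element 2.
Pivot on row 3; the obj-row RHS becomes 0 − (-9)·2 = 18.
Next entering variable (most negative obj-row entry -8): x_1.
Ratio test on column x_1 — row 1: 17/2 = 17/2; row 2: entry 0 ≤ 0; row 3: entry 0 ≤ 0; row 4: 10/1 = 10. Minimum is 17/2 at row 1 (w1 leaves); pivot element 2.
After the second pivot the obj-row RHS is 18 − (-8)·(17/2) = 86.

86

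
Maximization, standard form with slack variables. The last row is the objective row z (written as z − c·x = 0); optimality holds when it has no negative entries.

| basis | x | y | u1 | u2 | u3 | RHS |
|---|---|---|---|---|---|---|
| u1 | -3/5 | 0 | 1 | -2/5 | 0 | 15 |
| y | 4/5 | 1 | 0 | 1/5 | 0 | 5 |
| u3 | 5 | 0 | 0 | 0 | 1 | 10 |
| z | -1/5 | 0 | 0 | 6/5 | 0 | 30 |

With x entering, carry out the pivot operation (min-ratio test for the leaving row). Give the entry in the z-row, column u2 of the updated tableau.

Ratio test on column x — row 1: entry -3/5 ≤ 0; row 2: 5/(4/5) = 25/4; row 3: 10/5 = 2. Minimum is 2 at row 3 (u3 leaves); pivot element 5.
Divide row 3 by 5; eliminate column x from the other rows.
z-row update in column u2: 6/5 − (-1/5)·0 = 6/5.

6/5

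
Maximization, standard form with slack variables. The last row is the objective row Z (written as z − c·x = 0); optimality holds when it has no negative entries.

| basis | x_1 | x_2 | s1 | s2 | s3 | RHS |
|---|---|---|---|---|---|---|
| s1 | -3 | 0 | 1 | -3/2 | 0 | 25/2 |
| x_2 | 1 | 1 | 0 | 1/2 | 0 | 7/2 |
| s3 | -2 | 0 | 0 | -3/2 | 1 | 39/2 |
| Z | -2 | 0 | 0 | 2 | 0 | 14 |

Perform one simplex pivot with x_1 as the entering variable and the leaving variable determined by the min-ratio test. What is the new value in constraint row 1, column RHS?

23

Ratio test on column x_1 — row 1: entry -3 ≤ 0; row 2: (7/2)/1 = 7/2; row 3: entry -2 ≤ 0. Minimum is 7/2 at row 2 (x_2 leaves); pivot element 1.
Divide row 2 by 1; eliminate column x_1 from the other rows.
Row 1 update in column RHS: 25/2 − (-3)·(7/2) = 23.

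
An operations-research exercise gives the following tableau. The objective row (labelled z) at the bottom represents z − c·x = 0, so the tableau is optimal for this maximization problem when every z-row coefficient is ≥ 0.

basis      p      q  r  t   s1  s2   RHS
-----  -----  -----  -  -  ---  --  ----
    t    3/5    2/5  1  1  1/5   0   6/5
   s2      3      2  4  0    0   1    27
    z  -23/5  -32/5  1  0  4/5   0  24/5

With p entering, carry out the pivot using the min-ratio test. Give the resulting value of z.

14

Ratio test on column p — row 1: (6/5)/(3/5) = 2; row 2: 27/3 = 9. Minimum is 2 at row 1 (t leaves); pivot element 3/5.
Pivot on row 1; the z-row RHS becomes 24/5 − (-23/5)·2 = 14.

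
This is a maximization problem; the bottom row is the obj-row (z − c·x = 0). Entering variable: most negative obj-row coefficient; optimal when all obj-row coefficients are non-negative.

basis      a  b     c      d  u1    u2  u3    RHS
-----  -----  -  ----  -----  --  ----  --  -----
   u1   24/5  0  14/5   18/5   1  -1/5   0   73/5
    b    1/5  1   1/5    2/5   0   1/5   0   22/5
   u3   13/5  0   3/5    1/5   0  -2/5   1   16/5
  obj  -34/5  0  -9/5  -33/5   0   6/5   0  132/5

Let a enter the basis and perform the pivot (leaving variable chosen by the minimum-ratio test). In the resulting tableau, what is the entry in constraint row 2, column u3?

-1/13

Ratio test on column a — row 1: (73/5)/(24/5) = 73/24; row 2: (22/5)/(1/5) = 22; row 3: (16/5)/(13/5) = 16/13. Minimum is 16/13 at row 3 (u3 leaves); pivot element 13/5.
Divide row 3 by 13/5; eliminate column a from the other rows.
Row 2 update in column u3: 0 − (1/5)·(5/13) = -1/13.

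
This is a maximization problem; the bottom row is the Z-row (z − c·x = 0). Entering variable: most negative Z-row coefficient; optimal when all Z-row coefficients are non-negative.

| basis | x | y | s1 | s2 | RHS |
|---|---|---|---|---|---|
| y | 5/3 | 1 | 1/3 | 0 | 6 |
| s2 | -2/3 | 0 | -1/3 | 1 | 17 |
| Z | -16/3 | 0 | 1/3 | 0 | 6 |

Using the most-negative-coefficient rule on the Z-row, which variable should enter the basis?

x

Negative Z-row entries: x: -16/3.
The most negative is -16/3 in column x, so x enters.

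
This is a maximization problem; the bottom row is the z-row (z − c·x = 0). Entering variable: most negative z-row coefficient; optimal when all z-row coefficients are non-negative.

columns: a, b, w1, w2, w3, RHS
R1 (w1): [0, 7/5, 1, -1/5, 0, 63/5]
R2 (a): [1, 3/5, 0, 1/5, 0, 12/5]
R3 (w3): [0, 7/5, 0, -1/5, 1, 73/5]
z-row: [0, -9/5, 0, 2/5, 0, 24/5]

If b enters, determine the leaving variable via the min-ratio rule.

a

Column b entries and ratios — w1: (63/5)/(7/5) = 9; a: (12/5)/(3/5) = 4; w3: (73/5)/(7/5) = 73/7.
Smallest ratio is 4 in the row of a, so a leaves.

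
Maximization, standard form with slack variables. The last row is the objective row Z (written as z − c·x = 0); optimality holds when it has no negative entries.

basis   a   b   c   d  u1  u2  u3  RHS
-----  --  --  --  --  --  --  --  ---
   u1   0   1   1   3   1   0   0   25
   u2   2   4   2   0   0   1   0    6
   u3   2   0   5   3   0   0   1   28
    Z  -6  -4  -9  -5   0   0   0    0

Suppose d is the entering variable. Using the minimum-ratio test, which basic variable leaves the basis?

u1

Column d entries and ratios — u1: 25/3 = 25/3; u2: 0 ≤ 0, skip; u3: 28/3 = 28/3.
Smallest ratio is 25/3 in the row of u1, so u1 leaves.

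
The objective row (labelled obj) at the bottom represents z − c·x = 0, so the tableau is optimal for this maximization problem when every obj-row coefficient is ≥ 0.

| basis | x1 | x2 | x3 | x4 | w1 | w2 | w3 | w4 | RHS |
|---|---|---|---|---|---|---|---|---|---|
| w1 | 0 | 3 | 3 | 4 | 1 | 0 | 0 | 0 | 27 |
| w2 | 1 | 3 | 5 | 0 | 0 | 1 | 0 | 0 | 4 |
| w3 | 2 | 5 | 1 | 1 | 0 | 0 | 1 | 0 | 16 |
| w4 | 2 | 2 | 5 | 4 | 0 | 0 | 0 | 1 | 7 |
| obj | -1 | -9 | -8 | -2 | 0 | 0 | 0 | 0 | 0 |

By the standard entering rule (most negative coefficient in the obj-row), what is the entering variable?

Negative obj-row entries: x1: -1, x2: -9, x3: -8, x4: -2.
The most negative is -9 in column x2, so x2 enters.

x2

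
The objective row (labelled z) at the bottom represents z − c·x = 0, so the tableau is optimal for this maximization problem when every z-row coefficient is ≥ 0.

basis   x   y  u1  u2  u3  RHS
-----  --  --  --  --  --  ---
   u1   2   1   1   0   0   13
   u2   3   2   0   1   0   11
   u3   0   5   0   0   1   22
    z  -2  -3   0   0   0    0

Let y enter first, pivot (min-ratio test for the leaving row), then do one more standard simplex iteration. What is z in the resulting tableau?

Ratio test on column y — row 1: 13/1 = 13; row 2: 11/2 = 11/2; row 3: 22/5 = 22/5. Minimum is 22/5 at row 3 (u3 leaves); pivot element 5.
Pivot on row 3; the z-row RHS becomes 0 − (-3)·(22/5) = 66/5.
Next entering variable (most negative z-row entry -2): x.
Ratio test on column x — row 1: (43/5)/2 = 43/10; row 2: (11/5)/3 = 11/15; row 3: entry 0 ≤ 0. Minimum is 11/15 at row 2 (u2 leaves); pivot element 3.
After the second pivot the z-row RHS is 66/5 − (-2)·(11/15) = 44/3.

44/3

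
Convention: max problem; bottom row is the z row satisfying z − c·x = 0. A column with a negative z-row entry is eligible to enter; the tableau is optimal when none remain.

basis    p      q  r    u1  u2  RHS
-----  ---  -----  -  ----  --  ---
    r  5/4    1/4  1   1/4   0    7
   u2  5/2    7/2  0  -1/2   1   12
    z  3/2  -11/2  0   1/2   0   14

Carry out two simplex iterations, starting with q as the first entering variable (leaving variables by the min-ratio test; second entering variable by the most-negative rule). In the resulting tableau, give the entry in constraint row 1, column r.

7/2

Ratio test on column q — row 1: 7/(1/4) = 28; row 2: 12/(7/2) = 24/7. Minimum is 24/7 at row 2 (u2 leaves); pivot element 7/2.
Divide row 2 by 7/2; eliminate column q from the other rows.
Second iteration: most negative z-row entry is -2/7 in column u1, so u1 enters.
Ratio test on column u1 — row 1: (43/7)/(2/7) = 43/2; row 2: entry -1/7 ≤ 0. Minimum is 43/2 at row 1 (r leaves); pivot element 2/7.
Divide row 1 by 2/7; eliminate column u1 from the other rows.
After both pivots, the entry at constraint row 1, column r is 7/2.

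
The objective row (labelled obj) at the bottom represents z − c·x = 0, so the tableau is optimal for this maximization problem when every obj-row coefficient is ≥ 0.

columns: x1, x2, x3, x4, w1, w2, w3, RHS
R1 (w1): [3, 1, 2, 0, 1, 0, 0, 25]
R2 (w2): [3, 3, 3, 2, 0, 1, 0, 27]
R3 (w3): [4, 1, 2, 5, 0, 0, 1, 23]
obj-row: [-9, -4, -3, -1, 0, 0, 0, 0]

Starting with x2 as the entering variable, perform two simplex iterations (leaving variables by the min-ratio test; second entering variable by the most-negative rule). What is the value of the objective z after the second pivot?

Ratio test on column x2 — row 1: 25/1 = 25; row 2: 27/3 = 9; row 3: 23/1 = 23. Minimum is 9 at row 2 (w2 leaves); pivot element 3.
Pivot on row 2; the obj-row RHS becomes 0 − (-4)·9 = 36.
Next entering variable (most negative obj-row entry -5): x1.
Ratio test on column x1 — row 1: 16/2 = 8; row 2: 9/1 = 9; row 3: 14/3 = 14/3. Minimum is 14/3 at row 3 (w3 leaves); pivot element 3.
After the second pivot the obj-row RHS is 36 − (-5)·(14/3) = 178/3.

178/3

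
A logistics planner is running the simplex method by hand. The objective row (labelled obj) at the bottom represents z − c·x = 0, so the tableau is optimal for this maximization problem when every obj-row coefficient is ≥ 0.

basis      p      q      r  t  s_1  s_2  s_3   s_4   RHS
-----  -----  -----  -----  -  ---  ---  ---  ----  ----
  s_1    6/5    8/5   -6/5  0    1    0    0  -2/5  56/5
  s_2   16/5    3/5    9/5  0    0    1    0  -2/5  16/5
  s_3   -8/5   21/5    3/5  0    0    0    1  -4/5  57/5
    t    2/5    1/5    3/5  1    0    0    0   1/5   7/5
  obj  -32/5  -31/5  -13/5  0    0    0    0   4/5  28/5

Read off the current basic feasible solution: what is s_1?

s_1 is basic (row 1); its value is the RHS of that row, 56/5.

56/5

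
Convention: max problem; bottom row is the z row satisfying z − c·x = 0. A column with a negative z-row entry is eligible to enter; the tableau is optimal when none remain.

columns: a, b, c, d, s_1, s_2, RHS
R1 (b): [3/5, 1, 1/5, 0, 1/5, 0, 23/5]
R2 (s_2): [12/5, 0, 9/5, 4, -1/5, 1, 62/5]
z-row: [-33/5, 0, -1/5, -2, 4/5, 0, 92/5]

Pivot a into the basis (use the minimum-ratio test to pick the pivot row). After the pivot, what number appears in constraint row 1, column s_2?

Ratio test on column a — row 1: (23/5)/(3/5) = 23/3; row 2: (62/5)/(12/5) = 31/6. Minimum is 31/6 at row 2 (s_2 leaves); pivot element 12/5.
Divide row 2 by 12/5; eliminate column a from the other rows.
Row 1 update in column s_2: 0 − (3/5)·(5/12) = -1/4.

-1/4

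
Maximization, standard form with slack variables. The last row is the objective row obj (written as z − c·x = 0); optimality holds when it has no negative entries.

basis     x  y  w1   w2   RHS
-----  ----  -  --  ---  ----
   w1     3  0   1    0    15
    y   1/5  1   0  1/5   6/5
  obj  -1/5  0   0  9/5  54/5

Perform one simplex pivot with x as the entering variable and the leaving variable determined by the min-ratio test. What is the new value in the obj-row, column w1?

Ratio test on column x — row 1: 15/3 = 5; row 2: (6/5)/(1/5) = 6. Minimum is 5 at row 1 (w1 leaves); pivot element 3.
Divide row 1 by 3; eliminate column x from the other rows.
obj-row update in column w1: 0 − (-1/5)·(1/3) = 1/15.

1/15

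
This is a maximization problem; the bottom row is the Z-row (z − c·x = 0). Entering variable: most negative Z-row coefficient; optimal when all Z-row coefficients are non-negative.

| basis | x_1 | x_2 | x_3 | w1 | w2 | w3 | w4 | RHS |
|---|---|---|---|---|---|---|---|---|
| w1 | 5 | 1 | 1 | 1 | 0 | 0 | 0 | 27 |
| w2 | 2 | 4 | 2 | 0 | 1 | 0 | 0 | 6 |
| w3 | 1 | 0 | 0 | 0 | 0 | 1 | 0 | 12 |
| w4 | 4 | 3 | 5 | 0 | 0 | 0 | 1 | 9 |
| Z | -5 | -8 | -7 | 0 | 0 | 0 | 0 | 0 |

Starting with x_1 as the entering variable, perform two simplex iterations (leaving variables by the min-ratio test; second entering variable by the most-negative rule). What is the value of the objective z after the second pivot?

Ratio test on column x_1 — row 1: 27/5 = 27/5; row 2: 6/2 = 3; row 3: 12/1 = 12; row 4: 9/4 = 9/4. Minimum is 9/4 at row 4 (w4 leaves); pivot element 4.
Pivot on row 4; the Z-row RHS becomes 0 − (-5)·(9/4) = 45/4.
Next entering variable (most negative Z-row entry -17/4): x_2.
Ratio test on column x_2 — row 1: entry -11/4 ≤ 0; row 2: (3/2)/(5/2) = 3/5; row 3: entry -3/4 ≤ 0; row 4: (9/4)/(3/4) = 3. Minimum is 3/5 at row 2 (w2 leaves); pivot element 5/2.
After the second pivot the Z-row RHS is 45/4 − (-17/4)·(3/5) = 69/5.

69/5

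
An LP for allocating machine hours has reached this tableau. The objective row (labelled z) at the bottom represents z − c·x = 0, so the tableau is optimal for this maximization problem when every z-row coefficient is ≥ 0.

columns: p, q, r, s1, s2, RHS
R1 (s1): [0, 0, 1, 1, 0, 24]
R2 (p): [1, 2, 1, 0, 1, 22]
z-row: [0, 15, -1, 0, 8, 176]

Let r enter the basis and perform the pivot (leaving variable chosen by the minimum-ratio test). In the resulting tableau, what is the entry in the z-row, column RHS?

Ratio test on column r — row 1: 24/1 = 24; row 2: 22/1 = 22. Minimum is 22 at row 2 (p leaves); pivot element 1.
Divide row 2 by 1; eliminate column r from the other rows.
z-row update in column RHS: 176 − (-1)·22 = 198.

198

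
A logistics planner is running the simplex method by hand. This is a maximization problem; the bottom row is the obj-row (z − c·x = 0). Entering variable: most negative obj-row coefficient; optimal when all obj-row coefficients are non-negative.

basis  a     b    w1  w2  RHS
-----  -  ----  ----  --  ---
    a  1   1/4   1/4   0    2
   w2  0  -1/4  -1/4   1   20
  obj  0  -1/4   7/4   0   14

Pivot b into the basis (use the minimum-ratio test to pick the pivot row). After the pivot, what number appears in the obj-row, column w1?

Ratio test on column b — row 1: 2/(1/4) = 8; row 2: entry -1/4 ≤ 0. Minimum is 8 at row 1 (a leaves); pivot element 1/4.
Divide row 1 by 1/4; eliminate column b from the other rows.
obj-row update in column w1: 7/4 − (-1/4)·1 = 2.

2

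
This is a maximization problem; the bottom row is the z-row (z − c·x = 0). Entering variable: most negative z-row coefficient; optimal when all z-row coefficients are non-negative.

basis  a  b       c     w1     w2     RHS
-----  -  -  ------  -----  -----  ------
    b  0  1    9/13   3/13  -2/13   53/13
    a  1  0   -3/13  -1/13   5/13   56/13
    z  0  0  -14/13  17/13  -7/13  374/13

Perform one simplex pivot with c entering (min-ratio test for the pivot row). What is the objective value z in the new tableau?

Ratio test on column c — row 1: (53/13)/(9/13) = 53/9; row 2: entry -3/13 ≤ 0. Minimum is 53/9 at row 1 (b leaves); pivot element 9/13.
Pivot on row 1; the z-row RHS becomes 374/13 − (-14/13)·(53/9) = 316/9.

316/9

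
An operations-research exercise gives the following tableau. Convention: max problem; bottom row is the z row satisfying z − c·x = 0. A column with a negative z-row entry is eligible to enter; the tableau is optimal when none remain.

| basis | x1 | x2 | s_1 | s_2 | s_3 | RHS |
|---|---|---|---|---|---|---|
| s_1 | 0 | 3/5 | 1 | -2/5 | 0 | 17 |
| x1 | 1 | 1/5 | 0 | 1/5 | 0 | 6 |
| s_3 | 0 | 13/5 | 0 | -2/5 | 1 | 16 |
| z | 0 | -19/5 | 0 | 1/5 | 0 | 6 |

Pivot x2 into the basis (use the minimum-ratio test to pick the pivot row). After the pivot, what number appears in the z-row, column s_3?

19/13

Ratio test on column x2 — row 1: 17/(3/5) = 85/3; row 2: 6/(1/5) = 30; row 3: 16/(13/5) = 80/13. Minimum is 80/13 at row 3 (s_3 leaves); pivot element 13/5.
Divide row 3 by 13/5; eliminate column x2 from the other rows.
z-row update in column s_3: 0 − (-19/5)·(5/13) = 19/13.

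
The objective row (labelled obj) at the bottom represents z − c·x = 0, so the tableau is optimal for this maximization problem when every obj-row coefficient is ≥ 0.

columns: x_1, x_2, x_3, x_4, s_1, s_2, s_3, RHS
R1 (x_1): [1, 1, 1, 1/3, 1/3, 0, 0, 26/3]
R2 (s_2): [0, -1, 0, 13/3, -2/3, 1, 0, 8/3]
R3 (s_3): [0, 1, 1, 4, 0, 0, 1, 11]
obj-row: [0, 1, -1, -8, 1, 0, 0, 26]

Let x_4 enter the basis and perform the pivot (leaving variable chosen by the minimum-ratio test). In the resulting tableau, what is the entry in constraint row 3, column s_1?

8/13

Ratio test on column x_4 — row 1: (26/3)/(1/3) = 26; row 2: (8/3)/(13/3) = 8/13; row 3: 11/4 = 11/4. Minimum is 8/13 at row 2 (s_2 leaves); pivot element 13/3.
Divide row 2 by 13/3; eliminate column x_4 from the other rows.
Row 3 update in column s_1: 0 − 4·(-2/13) = 8/13.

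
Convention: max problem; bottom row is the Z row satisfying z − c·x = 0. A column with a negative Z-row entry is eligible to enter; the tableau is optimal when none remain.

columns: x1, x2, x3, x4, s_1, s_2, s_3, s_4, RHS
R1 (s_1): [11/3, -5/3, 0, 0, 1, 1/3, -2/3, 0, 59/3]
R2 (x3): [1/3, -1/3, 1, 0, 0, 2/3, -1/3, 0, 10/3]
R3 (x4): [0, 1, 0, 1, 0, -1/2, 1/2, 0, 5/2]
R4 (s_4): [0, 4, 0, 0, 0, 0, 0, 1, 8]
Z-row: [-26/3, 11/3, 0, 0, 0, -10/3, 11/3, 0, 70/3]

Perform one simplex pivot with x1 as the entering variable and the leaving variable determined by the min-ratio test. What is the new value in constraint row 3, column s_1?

Ratio test on column x1 — row 1: (59/3)/(11/3) = 59/11; row 2: (10/3)/(1/3) = 10; row 3: entry 0 ≤ 0; row 4: entry 0 ≤ 0. Minimum is 59/11 at row 1 (s_1 leaves); pivot element 11/3.
Divide row 1 by 11/3; eliminate column x1 from the other rows.
Row 3 update in column s_1: 0 − 0·(3/11) = 0.

0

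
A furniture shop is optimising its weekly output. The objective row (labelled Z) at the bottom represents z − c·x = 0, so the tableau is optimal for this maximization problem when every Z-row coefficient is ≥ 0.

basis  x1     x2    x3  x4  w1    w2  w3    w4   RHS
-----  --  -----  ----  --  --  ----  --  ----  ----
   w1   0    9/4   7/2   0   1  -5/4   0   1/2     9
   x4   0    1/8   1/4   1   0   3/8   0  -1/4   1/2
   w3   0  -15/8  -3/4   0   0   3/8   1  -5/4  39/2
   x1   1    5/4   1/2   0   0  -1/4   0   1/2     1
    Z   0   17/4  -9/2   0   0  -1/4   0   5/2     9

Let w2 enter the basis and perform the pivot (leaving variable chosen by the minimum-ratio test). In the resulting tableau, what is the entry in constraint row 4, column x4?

2/3

Ratio test on column w2 — row 1: entry -5/4 ≤ 0; row 2: (1/2)/(3/8) = 4/3; row 3: (39/2)/(3/8) = 52; row 4: entry -1/4 ≤ 0. Minimum is 4/3 at row 2 (x4 leaves); pivot element 3/8.
Divide row 2 by 3/8; eliminate column w2 from the other rows.
Row 4 update in column x4: 0 − (-1/4)·(8/3) = 2/3.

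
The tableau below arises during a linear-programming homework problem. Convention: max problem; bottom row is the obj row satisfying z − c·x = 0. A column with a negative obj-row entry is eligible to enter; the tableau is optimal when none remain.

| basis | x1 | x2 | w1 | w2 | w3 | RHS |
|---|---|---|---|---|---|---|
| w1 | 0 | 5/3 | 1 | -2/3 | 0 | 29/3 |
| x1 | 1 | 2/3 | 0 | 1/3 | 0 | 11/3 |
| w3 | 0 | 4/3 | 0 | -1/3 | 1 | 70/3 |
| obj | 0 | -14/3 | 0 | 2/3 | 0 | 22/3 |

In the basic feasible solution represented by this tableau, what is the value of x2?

x2 is not in the basis, so in the current basic feasible solution x2 = 0.

0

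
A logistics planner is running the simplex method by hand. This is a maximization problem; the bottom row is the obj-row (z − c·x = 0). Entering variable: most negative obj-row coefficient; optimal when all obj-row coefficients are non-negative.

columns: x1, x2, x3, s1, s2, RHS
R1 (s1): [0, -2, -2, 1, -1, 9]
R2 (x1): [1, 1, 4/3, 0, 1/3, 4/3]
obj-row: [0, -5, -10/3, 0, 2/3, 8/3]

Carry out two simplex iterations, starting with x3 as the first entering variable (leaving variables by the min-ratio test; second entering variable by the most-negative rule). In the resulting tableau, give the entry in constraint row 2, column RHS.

4/3

Ratio test on column x3 — row 1: entry -2 ≤ 0; row 2: (4/3)/(4/3) = 1. Minimum is 1 at row 2 (x1 leaves); pivot element 4/3.
Divide row 2 by 4/3; eliminate column x3 from the other rows.
Second iteration: most negative obj-row entry is -5/2 in column x2, so x2 enters.
Ratio test on column x2 — row 1: entry -1/2 ≤ 0; row 2: 1/(3/4) = 4/3. Minimum is 4/3 at row 2 (x3 leaves); pivot element 3/4.
Divide row 2 by 3/4; eliminate column x2 from the other rows.
After both pivots, the entry at constraint row 2, column RHS is 4/3.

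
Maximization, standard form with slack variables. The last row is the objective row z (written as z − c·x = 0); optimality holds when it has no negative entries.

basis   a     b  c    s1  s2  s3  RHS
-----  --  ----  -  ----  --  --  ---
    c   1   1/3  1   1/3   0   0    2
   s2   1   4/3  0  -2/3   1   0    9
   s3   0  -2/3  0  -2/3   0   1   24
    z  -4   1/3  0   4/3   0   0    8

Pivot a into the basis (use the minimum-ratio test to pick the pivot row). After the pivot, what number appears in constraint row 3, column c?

0

Ratio test on column a — row 1: 2/1 = 2; row 2: 9/1 = 9; row 3: entry 0 ≤ 0. Minimum is 2 at row 1 (c leaves); pivot element 1.
Divide row 1 by 1; eliminate column a from the other rows.
Row 3 update in column c: 0 − 0·1 = 0.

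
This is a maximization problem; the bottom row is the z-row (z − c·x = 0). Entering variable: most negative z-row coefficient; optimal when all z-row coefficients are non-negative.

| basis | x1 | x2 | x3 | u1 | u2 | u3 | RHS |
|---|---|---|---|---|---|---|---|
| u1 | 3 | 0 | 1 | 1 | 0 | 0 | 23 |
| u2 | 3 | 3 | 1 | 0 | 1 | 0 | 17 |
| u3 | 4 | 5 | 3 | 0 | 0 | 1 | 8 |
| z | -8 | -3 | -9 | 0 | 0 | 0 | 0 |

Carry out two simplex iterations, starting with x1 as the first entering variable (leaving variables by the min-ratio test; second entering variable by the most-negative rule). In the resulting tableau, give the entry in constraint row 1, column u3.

-1/3

Ratio test on column x1 — row 1: 23/3 = 23/3; row 2: 17/3 = 17/3; row 3: 8/4 = 2. Minimum is 2 at row 3 (u3 leaves); pivot element 4.
Divide row 3 by 4; eliminate column x1 from the other rows.
Second iteration: most negative z-row entry is -3 in column x3, so x3 enters.
Ratio test on column x3 — row 1: entry -5/4 ≤ 0; row 2: entry -5/4 ≤ 0; row 3: 2/(3/4) = 8/3. Minimum is 8/3 at row 3 (x1 leaves); pivot element 3/4.
Divide row 3 by 3/4; eliminate column x3 from the other rows.
After both pivots, the entry at constraint row 1, column u3 is -1/3.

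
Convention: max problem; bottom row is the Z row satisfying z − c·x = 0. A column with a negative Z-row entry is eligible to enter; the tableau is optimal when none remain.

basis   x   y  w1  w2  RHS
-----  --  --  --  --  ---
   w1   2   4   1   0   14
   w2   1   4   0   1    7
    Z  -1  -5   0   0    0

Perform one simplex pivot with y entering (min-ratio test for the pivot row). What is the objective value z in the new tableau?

Ratio test on column y — row 1: 14/4 = 7/2; row 2: 7/4 = 7/4. Minimum is 7/4 at row 2 (w2 leaves); pivot element 4.
Pivot on row 2; the Z-row RHS becomes 0 − (-5)·(7/4) = 35/4.

35/4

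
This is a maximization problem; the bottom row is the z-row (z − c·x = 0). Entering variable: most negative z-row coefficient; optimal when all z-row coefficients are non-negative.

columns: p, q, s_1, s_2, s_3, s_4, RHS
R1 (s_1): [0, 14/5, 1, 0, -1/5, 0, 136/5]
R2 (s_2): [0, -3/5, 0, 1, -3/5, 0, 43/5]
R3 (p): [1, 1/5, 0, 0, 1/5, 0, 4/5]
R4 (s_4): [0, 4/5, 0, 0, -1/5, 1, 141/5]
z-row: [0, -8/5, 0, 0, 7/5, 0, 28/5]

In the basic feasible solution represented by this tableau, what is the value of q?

q is not in the basis, so in the current basic feasible solution q = 0.

0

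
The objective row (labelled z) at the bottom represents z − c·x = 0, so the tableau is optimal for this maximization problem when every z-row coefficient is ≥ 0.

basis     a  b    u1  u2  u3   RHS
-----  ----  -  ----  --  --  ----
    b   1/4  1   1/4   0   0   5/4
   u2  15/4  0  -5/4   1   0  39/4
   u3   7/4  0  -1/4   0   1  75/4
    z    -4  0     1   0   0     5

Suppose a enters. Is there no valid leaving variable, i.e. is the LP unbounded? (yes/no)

no

Column a has positive entries in row(s) 1, 2, 3, so the ratio test bounds it — not unbounded.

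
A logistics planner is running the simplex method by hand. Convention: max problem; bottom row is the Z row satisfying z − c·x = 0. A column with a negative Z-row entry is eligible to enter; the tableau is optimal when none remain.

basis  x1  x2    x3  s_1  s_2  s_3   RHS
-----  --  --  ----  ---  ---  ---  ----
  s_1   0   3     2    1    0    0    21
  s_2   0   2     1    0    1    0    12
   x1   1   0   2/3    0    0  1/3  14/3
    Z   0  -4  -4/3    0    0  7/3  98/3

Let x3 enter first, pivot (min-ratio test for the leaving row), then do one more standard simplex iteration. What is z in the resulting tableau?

154/3

Ratio test on column x3 — row 1: 21/2 = 21/2; row 2: 12/1 = 12; row 3: (14/3)/(2/3) = 7. Minimum is 7 at row 3 (x1 leaves); pivot element 2/3.
Pivot on row 3; the Z-row RHS becomes 98/3 − (-4/3)·7 = 42.
Next entering variable (most negative Z-row entry -4): x2.
Ratio test on column x2 — row 1: 7/3 = 7/3; row 2: 5/2 = 5/2; row 3: entry 0 ≤ 0. Minimum is 7/3 at row 1 (s_1 leaves); pivot element 3.
After the second pivot the Z-row RHS is 42 − (-4)·(7/3) = 154/3.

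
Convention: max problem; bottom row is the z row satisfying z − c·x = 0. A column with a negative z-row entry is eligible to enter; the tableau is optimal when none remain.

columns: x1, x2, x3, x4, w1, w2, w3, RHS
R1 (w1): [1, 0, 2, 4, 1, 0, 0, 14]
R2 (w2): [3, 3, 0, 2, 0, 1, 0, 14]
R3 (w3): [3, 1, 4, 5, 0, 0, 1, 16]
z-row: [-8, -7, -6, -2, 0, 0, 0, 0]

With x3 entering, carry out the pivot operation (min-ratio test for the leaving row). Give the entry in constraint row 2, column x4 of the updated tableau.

2

Ratio test on column x3 — row 1: 14/2 = 7; row 2: entry 0 ≤ 0; row 3: 16/4 = 4. Minimum is 4 at row 3 (w3 leaves); pivot element 4.
Divide row 3 by 4; eliminate column x3 from the other rows.
Row 2 update in column x4: 2 − 0·(5/4) = 2.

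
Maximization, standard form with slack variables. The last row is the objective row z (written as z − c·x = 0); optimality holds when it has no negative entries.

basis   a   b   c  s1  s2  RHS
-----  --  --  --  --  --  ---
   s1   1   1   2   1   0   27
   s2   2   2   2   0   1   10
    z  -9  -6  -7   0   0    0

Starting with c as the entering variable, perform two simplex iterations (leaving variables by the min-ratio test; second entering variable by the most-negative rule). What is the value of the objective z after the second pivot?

45

Ratio test on column c — row 1: 27/2 = 27/2; row 2: 10/2 = 5. Minimum is 5 at row 2 (s2 leaves); pivot element 2.
Pivot on row 2; the z-row RHS becomes 0 − (-7)·5 = 35.
Next entering variable (most negative z-row entry -2): a.
Ratio test on column a — row 1: entry -1 ≤ 0; row 2: 5/1 = 5. Minimum is 5 at row 2 (c leaves); pivot element 1.
After the second pivot the z-row RHS is 35 − (-2)·5 = 45.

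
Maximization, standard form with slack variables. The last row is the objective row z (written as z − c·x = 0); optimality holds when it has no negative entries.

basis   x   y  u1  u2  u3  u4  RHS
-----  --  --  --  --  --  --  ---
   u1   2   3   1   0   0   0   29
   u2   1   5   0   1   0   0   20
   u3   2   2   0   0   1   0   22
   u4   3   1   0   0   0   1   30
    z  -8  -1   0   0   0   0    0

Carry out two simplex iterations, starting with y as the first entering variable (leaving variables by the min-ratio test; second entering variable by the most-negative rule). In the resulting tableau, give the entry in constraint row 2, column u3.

-1/8

Ratio test on column y — row 1: 29/3 = 29/3; row 2: 20/5 = 4; row 3: 22/2 = 11; row 4: 30/1 = 30. Minimum is 4 at row 2 (u2 leaves); pivot element 5.
Divide row 2 by 5; eliminate column y from the other rows.
Second iteration: most negative z-row entry is -39/5 in column x, so x enters.
Ratio test on column x — row 1: 17/(7/5) = 85/7; row 2: 4/(1/5) = 20; row 3: 14/(8/5) = 35/4; row 4: 26/(14/5) = 65/7. Minimum is 35/4 at row 3 (u3 leaves); pivot element 8/5.
Divide row 3 by 8/5; eliminate column x from the other rows.
After both pivots, the entry at constraint row 2, column u3 is -1/8.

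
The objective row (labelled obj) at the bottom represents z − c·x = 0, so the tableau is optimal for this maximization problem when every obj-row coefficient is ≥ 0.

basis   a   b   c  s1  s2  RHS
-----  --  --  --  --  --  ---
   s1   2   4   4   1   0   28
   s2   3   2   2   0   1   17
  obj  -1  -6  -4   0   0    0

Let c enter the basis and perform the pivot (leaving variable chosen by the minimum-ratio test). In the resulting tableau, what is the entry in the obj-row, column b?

Ratio test on column c — row 1: 28/4 = 7; row 2: 17/2 = 17/2. Minimum is 7 at row 1 (s1 leaves); pivot element 4.
Divide row 1 by 4; eliminate column c from the other rows.
obj-row update in column b: -6 − (-4)·1 = -2.

-2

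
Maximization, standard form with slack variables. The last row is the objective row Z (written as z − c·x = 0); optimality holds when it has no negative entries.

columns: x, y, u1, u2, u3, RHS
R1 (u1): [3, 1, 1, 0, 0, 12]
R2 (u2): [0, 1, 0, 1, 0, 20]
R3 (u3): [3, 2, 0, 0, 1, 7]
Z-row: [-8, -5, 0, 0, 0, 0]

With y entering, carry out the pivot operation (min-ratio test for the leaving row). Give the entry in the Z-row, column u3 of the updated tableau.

5/2

Ratio test on column y — row 1: 12/1 = 12; row 2: 20/1 = 20; row 3: 7/2 = 7/2. Minimum is 7/2 at row 3 (u3 leaves); pivot element 2.
Divide row 3 by 2; eliminate column y from the other rows.
Z-row update in column u3: 0 − (-5)·(1/2) = 5/2.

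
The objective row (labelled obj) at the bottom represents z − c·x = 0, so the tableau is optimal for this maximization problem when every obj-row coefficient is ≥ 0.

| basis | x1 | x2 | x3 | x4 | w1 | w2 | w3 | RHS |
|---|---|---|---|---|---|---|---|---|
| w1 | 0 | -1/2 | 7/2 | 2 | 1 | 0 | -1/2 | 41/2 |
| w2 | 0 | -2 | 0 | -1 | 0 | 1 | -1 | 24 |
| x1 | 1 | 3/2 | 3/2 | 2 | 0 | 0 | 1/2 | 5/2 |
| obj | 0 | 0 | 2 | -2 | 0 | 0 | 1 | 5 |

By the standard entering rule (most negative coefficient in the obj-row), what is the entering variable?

x4

Negative obj-row entries: x4: -2.
The most negative is -2 in column x4, so x4 enters.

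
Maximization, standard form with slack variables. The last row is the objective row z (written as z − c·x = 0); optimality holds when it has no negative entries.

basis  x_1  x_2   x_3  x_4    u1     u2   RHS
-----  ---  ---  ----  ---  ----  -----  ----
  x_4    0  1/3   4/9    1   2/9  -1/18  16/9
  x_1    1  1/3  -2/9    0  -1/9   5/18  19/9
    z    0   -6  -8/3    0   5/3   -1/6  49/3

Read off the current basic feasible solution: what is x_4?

16/9

x_4 is basic (row 1); its value is the RHS of that row, 16/9.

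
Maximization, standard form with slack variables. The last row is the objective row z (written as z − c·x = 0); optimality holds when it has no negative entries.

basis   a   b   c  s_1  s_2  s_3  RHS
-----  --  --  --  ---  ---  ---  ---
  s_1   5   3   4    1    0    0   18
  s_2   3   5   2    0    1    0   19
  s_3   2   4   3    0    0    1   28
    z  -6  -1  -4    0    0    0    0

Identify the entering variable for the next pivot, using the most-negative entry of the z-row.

Negative z-row entries: a: -6, b: -1, c: -4.
The most negative is -6 in column a, so a enters.

a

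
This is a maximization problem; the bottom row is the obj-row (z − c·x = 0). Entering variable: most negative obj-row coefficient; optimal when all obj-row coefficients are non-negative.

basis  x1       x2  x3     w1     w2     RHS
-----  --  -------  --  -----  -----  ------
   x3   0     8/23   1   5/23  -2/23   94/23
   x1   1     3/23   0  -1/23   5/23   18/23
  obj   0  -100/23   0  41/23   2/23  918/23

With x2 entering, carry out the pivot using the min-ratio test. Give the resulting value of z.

Ratio test on column x2 — row 1: (94/23)/(8/23) = 47/4; row 2: (18/23)/(3/23) = 6. Minimum is 6 at row 2 (x1 leaves); pivot element 3/23.
Pivot on row 2; the obj-row RHS becomes 918/23 − (-100/23)·6 = 66.

66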